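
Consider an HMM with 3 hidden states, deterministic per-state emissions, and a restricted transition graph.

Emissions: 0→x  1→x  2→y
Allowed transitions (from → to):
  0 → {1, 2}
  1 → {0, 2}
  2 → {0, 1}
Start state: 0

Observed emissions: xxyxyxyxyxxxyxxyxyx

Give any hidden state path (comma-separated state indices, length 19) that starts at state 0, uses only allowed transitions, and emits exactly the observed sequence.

0,1,2,1,2,1,2,1,2,1,0,1,2,1,0,2,1,2,1

  0: obs=x cand={0,1} pick 0 [start]
  1: obs=x cand={0,1} pick 1 [0->1 ok]
  2: obs=y cand={2} pick 2 [1->2 ok]
  3: obs=x cand={0,1} pick 1 [2->1 ok]
  4: obs=y cand={2} pick 2 [1->2 ok]
  5: obs=x cand={0,1} pick 1 [2->1 ok]
  6: obs=y cand={2} pick 2 [1->2 ok]
  7: obs=x cand={0,1} pick 1 [2->1 ok]
  8: obs=y cand={2} pick 2 [1->2 ok]
  9: obs=x cand={0,1} pick 1 [2->1 ok]
  10: obs=x cand={0,1} pick 0 [1->0 ok]
  11: obs=x cand={0,1} pick 1 [0->1 ok]
  12: obs=y cand={2} pick 2 [1->2 ok]
  13: obs=x cand={0,1} pick 1 [2->1 ok]
  14: obs=x cand={0,1} pick 0 [1->0 ok]
  15: obs=y cand={2} pick 2 [0->2 ok]
  16: obs=x cand={0,1} pick 1 [2->1 ok]
  17: obs=y cand={2} pick 2 [1->2 ok]
  18: obs=x cand={0,1} pick 1 [2->1 ok]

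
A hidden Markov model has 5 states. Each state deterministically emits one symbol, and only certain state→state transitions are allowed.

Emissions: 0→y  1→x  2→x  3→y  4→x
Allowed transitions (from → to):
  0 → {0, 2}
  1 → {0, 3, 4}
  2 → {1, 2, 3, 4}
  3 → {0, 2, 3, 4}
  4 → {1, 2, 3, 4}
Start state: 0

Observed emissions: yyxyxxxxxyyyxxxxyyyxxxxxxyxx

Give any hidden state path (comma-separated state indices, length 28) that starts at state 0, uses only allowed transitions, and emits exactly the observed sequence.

0,0,2,3,2,2,4,4,1,0,0,0,2,4,4,1,3,0,0,2,2,4,1,4,1,0,2,1

  pos 0: y in {0,3}, choose 0; start
  pos 1: y in {0,3}, choose 0; 0->0 ok
  pos 2: x in {1,2,4}, choose 2; 0->2 ok
  pos 3: y in {0,3}, choose 3; 2->3 ok
  pos 4: x in {1,2,4}, choose 2; 3->2 ok
  pos 5: x in {1,2,4}, choose 2; 2->2 ok
  pos 6: x in {1,2,4}, choose 4; 2->4 ok
  pos 7: x in {1,2,4}, choose 4; 4->4 ok
  pos 8: x in {1,2,4}, choose 1; 4->1 ok
  pos 9: y in {0,3}, choose 0; 1->0 ok
  pos 10: y in {0,3}, choose 0; 0->0 ok
  pos 11: y in {0,3}, choose 0; 0->0 ok
  pos 12: x in {1,2,4}, choose 2; 0->2 ok
  pos 13: x in {1,2,4}, choose 4; 2->4 ok
  pos 14: x in {1,2,4}, choose 4; 4->4 ok
  pos 15: x in {1,2,4}, choose 1; 4->1 ok
  pos 16: y in {0,3}, choose 3; 1->3 ok
  pos 17: y in {0,3}, choose 0; 3->0 ok
  pos 18: y in {0,3}, choose 0; 0->0 ok
  pos 19: x in {1,2,4}, choose 2; 0->2 ok
  pos 20: x in {1,2,4}, choose 2; 2->2 ok
  pos 21: x in {1,2,4}, choose 4; 2->4 ok
  pos 22: x in {1,2,4}, choose 1; 4->1 ok
  pos 23: x in {1,2,4}, choose 4; 1->4 ok
  pos 24: x in {1,2,4}, choose 1; 4->1 ok
  pos 25: y in {0,3}, choose 0; 1->0 ok
  pos 26: x in {1,2,4}, choose 2; 0->2 ok
  pos 27: x in {1,2,4}, choose 1; 2->1 ok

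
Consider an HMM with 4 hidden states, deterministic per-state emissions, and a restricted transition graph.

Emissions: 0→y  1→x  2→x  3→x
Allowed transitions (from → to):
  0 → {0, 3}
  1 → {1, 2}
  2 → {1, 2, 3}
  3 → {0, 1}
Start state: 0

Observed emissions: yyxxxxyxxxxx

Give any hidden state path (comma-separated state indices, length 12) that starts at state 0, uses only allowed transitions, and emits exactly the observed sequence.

  pos 0: y in {0}, choose 0; start
  pos 1: y in {0}, choose 0; 0->0 ok
  pos 2: x in {1,2,3}, choose 3; 0->3 ok
  pos 3: x in {1,2,3}, choose 1; 3->1 ok
  pos 4: x in {1,2,3}, choose 2; 1->2 ok
  pos 5: x in {1,2,3}, choose 3; 2->3 ok
  pos 6: y in {0}, choose 0; 3->0 ok
  pos 7: x in {1,2,3}, choose 3; 0->3 ok
  pos 8: x in {1,2,3}, choose 1; 3->1 ok
  pos 9: x in {1,2,3}, choose 2; 1->2 ok
  pos 10: x in {1,2,3}, choose 3; 2->3 ok
  pos 11: x in {1,2,3}, choose 1; 3->1 ok

0,0,3,1,2,3,0,3,1,2,3,1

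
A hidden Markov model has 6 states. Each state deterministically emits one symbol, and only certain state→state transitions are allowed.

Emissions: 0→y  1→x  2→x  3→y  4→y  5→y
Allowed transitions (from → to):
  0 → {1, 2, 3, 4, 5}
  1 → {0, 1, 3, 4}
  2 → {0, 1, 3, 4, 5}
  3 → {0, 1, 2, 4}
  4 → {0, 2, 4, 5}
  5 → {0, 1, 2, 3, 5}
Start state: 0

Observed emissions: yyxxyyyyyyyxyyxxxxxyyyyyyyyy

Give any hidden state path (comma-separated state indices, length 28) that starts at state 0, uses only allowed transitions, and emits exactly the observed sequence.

0,4,2,1,4,0,4,0,3,4,4,2,4,5,1,1,1,1,1,3,0,4,4,0,4,4,4,5

  pos 0: y in {0,3,4,5}, choose 0; start
  pos 1: y in {0,3,4,5}, choose 4; 0->4 ok
  pos 2: x in {1,2}, choose 2; 4->2 ok
  pos 3: x in {1,2}, choose 1; 2->1 ok
  pos 4: y in {0,3,4,5}, choose 4; 1->4 ok
  pos 5: y in {0,3,4,5}, choose 0; 4->0 ok
  pos 6: y in {0,3,4,5}, choose 4; 0->4 ok
  pos 7: y in {0,3,4,5}, choose 0; 4->0 ok
  pos 8: y in {0,3,4,5}, choose 3; 0->3 ok
  pos 9: y in {0,3,4,5}, choose 4; 3->4 ok
  pos 10: y in {0,3,4,5}, choose 4; 4->4 ok
  pos 11: x in {1,2}, choose 2; 4->2 ok
  pos 12: y in {0,3,4,5}, choose 4; 2->4 ok
  pos 13: y in {0,3,4,5}, choose 5; 4->5 ok
  pos 14: x in {1,2}, choose 1; 5->1 ok
  pos 15: x in {1,2}, choose 1; 1->1 ok
  pos 16: x in {1,2}, choose 1; 1->1 ok
  pos 17: x in {1,2}, choose 1; 1->1 ok
  pos 18: x in {1,2}, choose 1; 1->1 ok
  pos 19: y in {0,3,4,5}, choose 3; 1->3 ok
  pos 20: y in {0,3,4,5}, choose 0; 3->0 ok
  pos 21: y in {0,3,4,5}, choose 4; 0->4 ok
  pos 22: y in {0,3,4,5}, choose 4; 4->4 ok
  pos 23: y in {0,3,4,5}, choose 0; 4->0 ok
  pos 24: y in {0,3,4,5}, choose 4; 0->4 ok
  pos 25: y in {0,3,4,5}, choose 4; 4->4 ok
  pos 26: y in {0,3,4,5}, choose 4; 4->4 ok
  pos 27: y in {0,3,4,5}, choose 5; 4->5 ok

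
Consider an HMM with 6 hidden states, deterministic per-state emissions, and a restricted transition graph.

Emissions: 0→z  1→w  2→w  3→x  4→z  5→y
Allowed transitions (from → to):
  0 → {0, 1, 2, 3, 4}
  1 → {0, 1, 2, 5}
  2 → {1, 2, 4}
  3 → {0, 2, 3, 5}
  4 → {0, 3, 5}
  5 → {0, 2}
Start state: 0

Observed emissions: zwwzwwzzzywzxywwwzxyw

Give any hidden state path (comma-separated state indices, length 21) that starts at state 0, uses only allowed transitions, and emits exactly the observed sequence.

  pos 0: z in {0,4}, choose 0; start
  pos 1: w in {1,2}, choose 2; 0->2 ok
  pos 2: w in {1,2}, choose 1; 2->1 ok
  pos 3: z in {0,4}, choose 0; 1->0 ok
  pos 4: w in {1,2}, choose 2; 0->2 ok
  pos 5: w in {1,2}, choose 1; 2->1 ok
  pos 6: z in {0,4}, choose 0; 1->0 ok
  pos 7: z in {0,4}, choose 0; 0->0 ok
  pos 8: z in {0,4}, choose 4; 0->4 ok
  pos 9: y in {5}, choose 5; 4->5 ok
  pos 10: w in {1,2}, choose 2; 5->2 ok
  pos 11: z in {0,4}, choose 4; 2->4 ok
  pos 12: x in {3}, choose 3; 4->3 ok
  pos 13: y in {5}, choose 5; 3->5 ok
  pos 14: w in {1,2}, choose 2; 5->2 ok
  pos 15: w in {1,2}, choose 2; 2->2 ok
  pos 16: w in {1,2}, choose 2; 2->2 ok
  pos 17: z in {0,4}, choose 4; 2->4 ok
  pos 18: x in {3}, choose 3; 4->3 ok
  pos 19: y in {5}, choose 5; 3->5 ok
  pos 20: w in {1,2}, choose 2; 5->2 ok

0,2,1,0,2,1,0,0,4,5,2,4,3,5,2,2,2,4,3,5,2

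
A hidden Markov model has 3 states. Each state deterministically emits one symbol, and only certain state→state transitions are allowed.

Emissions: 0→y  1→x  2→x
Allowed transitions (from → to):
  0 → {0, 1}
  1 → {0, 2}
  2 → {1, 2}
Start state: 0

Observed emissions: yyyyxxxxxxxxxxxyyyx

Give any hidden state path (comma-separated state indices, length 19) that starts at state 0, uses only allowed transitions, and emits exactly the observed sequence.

  pos 0: y in {0}, choose 0; start
  pos 1: y in {0}, choose 0; 0->0 ok
  pos 2: y in {0}, choose 0; 0->0 ok
  pos 3: y in {0}, choose 0; 0->0 ok
  pos 4: x in {1,2}, choose 1; 0->1 ok
  pos 5: x in {1,2}, choose 2; 1->2 ok
  pos 6: x in {1,2}, choose 2; 2->2 ok
  pos 7: x in {1,2}, choose 2; 2->2 ok
  pos 8: x in {1,2}, choose 1; 2->1 ok
  pos 9: x in {1,2}, choose 2; 1->2 ok
  pos 10: x in {1,2}, choose 2; 2->2 ok
  pos 11: x in {1,2}, choose 2; 2->2 ok
  pos 12: x in {1,2}, choose 1; 2->1 ok
  pos 13: x in {1,2}, choose 2; 1->2 ok
  pos 14: x in {1,2}, choose 1; 2->1 ok
  pos 15: y in {0}, choose 0; 1->0 ok
  pos 16: y in {0}, choose 0; 0->0 ok
  pos 17: y in {0}, choose 0; 0->0 ok
  pos 18: x in {1,2}, choose 1; 0->1 ok

0,0,0,0,1,2,2,2,1,2,2,2,1,2,1,0,0,0,1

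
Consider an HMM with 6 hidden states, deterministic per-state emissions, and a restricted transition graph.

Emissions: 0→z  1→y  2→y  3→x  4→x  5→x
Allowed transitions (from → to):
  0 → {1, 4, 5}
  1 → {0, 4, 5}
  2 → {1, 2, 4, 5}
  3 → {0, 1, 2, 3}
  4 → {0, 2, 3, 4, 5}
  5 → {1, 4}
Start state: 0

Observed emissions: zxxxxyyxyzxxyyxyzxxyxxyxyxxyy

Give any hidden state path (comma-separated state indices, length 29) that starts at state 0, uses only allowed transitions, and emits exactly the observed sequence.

  [0] z  {0}  => 0  start
  [1] x  {3,4,5}  => 4  0->4 ok
  [2] x  {3,4,5}  => 5  4->5 ok
  [3] x  {3,4,5}  => 4  5->4 ok
  [4] x  {3,4,5}  => 3  4->3 ok
  [5] y  {1,2}  => 2  3->2 ok
  [6] y  {1,2}  => 2  2->2 ok
  [7] x  {3,4,5}  => 5  2->5 ok
  [8] y  {1,2}  => 1  5->1 ok
  [9] z  {0}  => 0  1->0 ok
  [10] x  {3,4,5}  => 5  0->5 ok
  [11] x  {3,4,5}  => 4  5->4 ok
  [12] y  {1,2}  => 2  4->2 ok
  [13] y  {1,2}  => 2  2->2 ok
  [14] x  {3,4,5}  => 5  2->5 ok
  [15] y  {1,2}  => 1  5->1 ok
  [16] z  {0}  => 0  1->0 ok
  [17] x  {3,4,5}  => 4  0->4 ok
  [18] x  {3,4,5}  => 5  4->5 ok
  [19] y  {1,2}  => 1  5->1 ok
  [20] x  {3,4,5}  => 5  1->5 ok
  [21] x  {3,4,5}  => 4  5->4 ok
  [22] y  {1,2}  => 2  4->2 ok
  [23] x  {3,4,5}  => 4  2->4 ok
  [24] y  {1,2}  => 2  4->2 ok
  [25] x  {3,4,5}  => 5  2->5 ok
  [26] x  {3,4,5}  => 4  5->4 ok
  [27] y  {1,2}  => 2  4->2 ok
  [28] y  {1,2}  => 1  2->1 ok

0,4,5,4,3,2,2,5,1,0,5,4,2,2,5,1,0,4,5,1,5,4,2,4,2,5,4,2,1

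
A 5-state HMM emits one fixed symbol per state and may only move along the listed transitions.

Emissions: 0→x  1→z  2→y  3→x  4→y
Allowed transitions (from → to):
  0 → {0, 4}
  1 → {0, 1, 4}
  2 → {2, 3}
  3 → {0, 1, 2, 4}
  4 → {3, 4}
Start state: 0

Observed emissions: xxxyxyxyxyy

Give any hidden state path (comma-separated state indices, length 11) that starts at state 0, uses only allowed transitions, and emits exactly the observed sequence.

0,0,0,4,3,2,3,4,3,4,4

  0: obs=x cand={0,3} pick 0 [start]
  1: obs=x cand={0,3} pick 0 [0->0 ok]
  2: obs=x cand={0,3} pick 0 [0->0 ok]
  3: obs=y cand={2,4} pick 4 [0->4 ok]
  4: obs=x cand={0,3} pick 3 [4->3 ok]
  5: obs=y cand={2,4} pick 2 [3->2 ok]
  6: obs=x cand={0,3} pick 3 [2->3 ok]
  7: obs=y cand={2,4} pick 4 [3->4 ok]
  8: obs=x cand={0,3} pick 3 [4->3 ok]
  9: obs=y cand={2,4} pick 4 [3->4 ok]
  10: obs=y cand={2,4} pick 4 [4->4 ok]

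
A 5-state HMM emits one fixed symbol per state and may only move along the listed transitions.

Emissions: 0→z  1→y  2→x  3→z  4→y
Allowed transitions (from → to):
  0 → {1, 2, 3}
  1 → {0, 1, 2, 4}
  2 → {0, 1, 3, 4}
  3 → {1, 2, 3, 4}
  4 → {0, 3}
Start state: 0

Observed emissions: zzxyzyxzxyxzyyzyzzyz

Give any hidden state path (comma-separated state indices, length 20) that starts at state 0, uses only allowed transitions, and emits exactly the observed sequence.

  [0] z  {0,3}  => 0  start
  [1] z  {0,3}  => 3  0->3 ok
  [2] x  {2}  => 2  3->2 ok
  [3] y  {1,4}  => 4  2->4 ok
  [4] z  {0,3}  => 3  4->3 ok
  [5] y  {1,4}  => 1  3->1 ok
  [6] x  {2}  => 2  1->2 ok
  [7] z  {0,3}  => 0  2->0 ok
  [8] x  {2}  => 2  0->2 ok
  [9] y  {1,4}  => 1  2->1 ok
  [10] x  {2}  => 2  1->2 ok
  [11] z  {0,3}  => 0  2->0 ok
  [12] y  {1,4}  => 1  0->1 ok
  [13] y  {1,4}  => 4  1->4 ok
  [14] z  {0,3}  => 3  4->3 ok
  [15] y  {1,4}  => 4  3->4 ok
  [16] z  {0,3}  => 3  4->3 ok
  [17] z  {0,3}  => 3  3->3 ok
  [18] y  {1,4}  => 4  3->4 ok
  [19] z  {0,3}  => 0  4->0 ok

0,3,2,4,3,1,2,0,2,1,2,0,1,4,3,4,3,3,4,0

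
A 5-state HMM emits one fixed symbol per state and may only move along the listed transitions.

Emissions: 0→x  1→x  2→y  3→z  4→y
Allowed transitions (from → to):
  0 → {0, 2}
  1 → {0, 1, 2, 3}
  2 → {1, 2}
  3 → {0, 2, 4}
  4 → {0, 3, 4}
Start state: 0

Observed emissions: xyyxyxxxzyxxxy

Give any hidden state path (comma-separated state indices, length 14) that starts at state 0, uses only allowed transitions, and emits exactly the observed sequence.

0,2,2,1,2,1,1,1,3,2,1,1,0,2

  t0 'x' -> {0,1}, take 0 (start)
  t1 'y' -> {2,4}, take 2 (0->2 ok)
  t2 'y' -> {2,4}, take 2 (2->2 ok)
  t3 'x' -> {0,1}, take 1 (2->1 ok)
  t4 'y' -> {2,4}, take 2 (1->2 ok)
  t5 'x' -> {0,1}, take 1 (2->1 ok)
  t6 'x' -> {0,1}, take 1 (1->1 ok)
  t7 'x' -> {0,1}, take 1 (1->1 ok)
  t8 'z' -> {3}, take 3 (1->3 ok)
  t9 'y' -> {2,4}, take 2 (3->2 ok)
  t10 'x' -> {0,1}, take 1 (2->1 ok)
  t11 'x' -> {0,1}, take 1 (1->1 ok)
  t12 'x' -> {0,1}, take 0 (1->0 ok)
  t13 'y' -> {2,4}, take 2 (0->2 ok)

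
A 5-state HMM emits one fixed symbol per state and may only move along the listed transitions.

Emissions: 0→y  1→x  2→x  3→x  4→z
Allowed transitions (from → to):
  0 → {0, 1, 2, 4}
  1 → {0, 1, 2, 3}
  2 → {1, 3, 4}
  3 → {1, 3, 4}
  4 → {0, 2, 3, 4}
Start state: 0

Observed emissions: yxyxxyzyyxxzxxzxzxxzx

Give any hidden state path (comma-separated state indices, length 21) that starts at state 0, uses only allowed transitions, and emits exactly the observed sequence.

  pos 0: y in {0}, choose 0; start
  pos 1: x in {1,2,3}, choose 1; 0->1 ok
  pos 2: y in {0}, choose 0; 1->0 ok
  pos 3: x in {1,2,3}, choose 2; 0->2 ok
  pos 4: x in {1,2,3}, choose 1; 2->1 ok
  pos 5: y in {0}, choose 0; 1->0 ok
  pos 6: z in {4}, choose 4; 0->4 ok
  pos 7: y in {0}, choose 0; 4->0 ok
  pos 8: y in {0}, choose 0; 0->0 ok
  pos 9: x in {1,2,3}, choose 1; 0->1 ok
  pos 10: x in {1,2,3}, choose 3; 1->3 ok
  pos 11: z in {4}, choose 4; 3->4 ok
  pos 12: x in {1,2,3}, choose 2; 4->2 ok
  pos 13: x in {1,2,3}, choose 3; 2->3 ok
  pos 14: z in {4}, choose 4; 3->4 ok
  pos 15: x in {1,2,3}, choose 2; 4->2 ok
  pos 16: z in {4}, choose 4; 2->4 ok
  pos 17: x in {1,2,3}, choose 3; 4->3 ok
  pos 18: x in {1,2,3}, choose 3; 3->3 ok
  pos 19: z in {4}, choose 4; 3->4 ok
  pos 20: x in {1,2,3}, choose 2; 4->2 ok

0,1,0,2,1,0,4,0,0,1,3,4,2,3,4,2,4,3,3,4,2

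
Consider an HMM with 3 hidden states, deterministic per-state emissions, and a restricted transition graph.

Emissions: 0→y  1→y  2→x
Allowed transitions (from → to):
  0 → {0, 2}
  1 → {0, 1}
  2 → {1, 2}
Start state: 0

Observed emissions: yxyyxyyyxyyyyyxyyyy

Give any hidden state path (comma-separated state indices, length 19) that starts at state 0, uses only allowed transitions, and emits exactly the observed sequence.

0,2,1,0,2,1,1,0,2,1,1,1,1,0,2,1,1,0,0

  t0 'y' -> {0,1}, take 0 (start)
  t1 'x' -> {2}, take 2 (0->2 ok)
  t2 'y' -> {0,1}, take 1 (2->1 ok)
  t3 'y' -> {0,1}, take 0 (1->0 ok)
  t4 'x' -> {2}, take 2 (0->2 ok)
  t5 'y' -> {0,1}, take 1 (2->1 ok)
  t6 'y' -> {0,1}, take 1 (1->1 ok)
  t7 'y' -> {0,1}, take 0 (1->0 ok)
  t8 'x' -> {2}, take 2 (0->2 ok)
  t9 'y' -> {0,1}, take 1 (2->1 ok)
  t10 'y' -> {0,1}, take 1 (1->1 ok)
  t11 'y' -> {0,1}, take 1 (1->1 ok)
  t12 'y' -> {0,1}, take 1 (1->1 ok)
  t13 'y' -> {0,1}, take 0 (1->0 ok)
  t14 'x' -> {2}, take 2 (0->2 ok)
  t15 'y' -> {0,1}, take 1 (2->1 ok)
  t16 'y' -> {0,1}, take 1 (1->1 ok)
  t17 'y' -> {0,1}, take 0 (1->0 ok)
  t18 'y' -> {0,1}, take 0 (0->0 ok)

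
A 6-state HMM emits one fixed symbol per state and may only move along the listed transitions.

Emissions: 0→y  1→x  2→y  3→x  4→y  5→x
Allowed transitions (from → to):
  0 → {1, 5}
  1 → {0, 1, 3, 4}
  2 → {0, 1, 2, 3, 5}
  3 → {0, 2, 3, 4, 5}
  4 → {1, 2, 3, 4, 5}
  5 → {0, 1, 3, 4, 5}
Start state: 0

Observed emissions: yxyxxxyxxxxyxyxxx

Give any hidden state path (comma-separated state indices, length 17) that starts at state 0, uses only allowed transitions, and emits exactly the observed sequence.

  0: obs=y cand={0,2,4} pick 0 [start]
  1: obs=x cand={1,3,5} pick 5 [0->5 ok]
  2: obs=y cand={0,2,4} pick 0 [5->0 ok]
  3: obs=x cand={1,3,5} pick 1 [0->1 ok]
  4: obs=x cand={1,3,5} pick 3 [1->3 ok]
  5: obs=x cand={1,3,5} pick 3 [3->3 ok]
  6: obs=y cand={0,2,4} pick 0 [3->0 ok]
  7: obs=x cand={1,3,5} pick 5 [0->5 ok]
  8: obs=x cand={1,3,5} pick 3 [5->3 ok]
  9: obs=x cand={1,3,5} pick 5 [3->5 ok]
  10: obs=x cand={1,3,5} pick 5 [5->5 ok]
  11: obs=y cand={0,2,4} pick 0 [5->0 ok]
  12: obs=x cand={1,3,5} pick 5 [0->5 ok]
  13: obs=y cand={0,2,4} pick 4 [5->4 ok]
  14: obs=x cand={1,3,5} pick 3 [4->3 ok]
  15: obs=x cand={1,3,5} pick 5 [3->5 ok]
  16: obs=x cand={1,3,5} pick 5 [5->5 ok]

0,5,0,1,3,3,0,5,3,5,5,0,5,4,3,5,5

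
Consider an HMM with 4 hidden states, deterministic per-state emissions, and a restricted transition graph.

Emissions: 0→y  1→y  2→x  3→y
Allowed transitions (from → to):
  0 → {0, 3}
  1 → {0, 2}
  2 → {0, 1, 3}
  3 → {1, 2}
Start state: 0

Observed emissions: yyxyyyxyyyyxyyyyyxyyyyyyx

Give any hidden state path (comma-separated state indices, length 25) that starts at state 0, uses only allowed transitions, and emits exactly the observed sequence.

0,3,2,0,3,1,2,1,0,0,3,2,0,0,0,3,1,2,3,1,0,0,3,1,2

  t0 'y' -> {0,1,3}, take 0 (start)
  t1 'y' -> {0,1,3}, take 3 (0->3 ok)
  t2 'x' -> {2}, take 2 (3->2 ok)
  t3 'y' -> {0,1,3}, take 0 (2->0 ok)
  t4 'y' -> {0,1,3}, take 3 (0->3 ok)
  t5 'y' -> {0,1,3}, take 1 (3->1 ok)
  t6 'x' -> {2}, take 2 (1->2 ok)
  t7 'y' -> {0,1,3}, take 1 (2->1 ok)
  t8 'y' -> {0,1,3}, take 0 (1->0 ok)
  t9 'y' -> {0,1,3}, take 0 (0->0 ok)
  t10 'y' -> {0,1,3}, take 3 (0->3 ok)
  t11 'x' -> {2}, take 2 (3->2 ok)
  t12 'y' -> {0,1,3}, take 0 (2->0 ok)
  t13 'y' -> {0,1,3}, take 0 (0->0 ok)
  t14 'y' -> {0,1,3}, take 0 (0->0 ok)
  t15 'y' -> {0,1,3}, take 3 (0->3 ok)
  t16 'y' -> {0,1,3}, take 1 (3->1 ok)
  t17 'x' -> {2}, take 2 (1->2 ok)
  t18 'y' -> {0,1,3}, take 3 (2->3 ok)
  t19 'y' -> {0,1,3}, take 1 (3->1 ok)
  t20 'y' -> {0,1,3}, take 0 (1->0 ok)
  t21 'y' -> {0,1,3}, take 0 (0->0 ok)
  t22 'y' -> {0,1,3}, take 3 (0->3 ok)
  t23 'y' -> {0,1,3}, take 1 (3->1 ok)
  t24 'x' -> {2}, take 2 (1->2 ok)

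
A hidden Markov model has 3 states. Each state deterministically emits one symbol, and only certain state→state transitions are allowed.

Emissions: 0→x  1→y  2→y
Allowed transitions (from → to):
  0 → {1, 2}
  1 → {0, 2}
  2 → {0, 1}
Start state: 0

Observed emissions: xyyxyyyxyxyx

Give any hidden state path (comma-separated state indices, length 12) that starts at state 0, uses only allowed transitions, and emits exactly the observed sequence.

  0: obs=x cand={0} pick 0 [start]
  1: obs=y cand={1,2} pick 2 [0->2 ok]
  2: obs=y cand={1,2} pick 1 [2->1 ok]
  3: obs=x cand={0} pick 0 [1->0 ok]
  4: obs=y cand={1,2} pick 1 [0->1 ok]
  5: obs=y cand={1,2} pick 2 [1->2 ok]
  6: obs=y cand={1,2} pick 1 [2->1 ok]
  7: obs=x cand={0} pick 0 [1->0 ok]
  8: obs=y cand={1,2} pick 2 [0->2 ok]
  9: obs=x cand={0} pick 0 [2->0 ok]
  10: obs=y cand={1,2} pick 2 [0->2 ok]
  11: obs=x cand={0} pick 0 [2->0 ok]

0,2,1,0,1,2,1,0,2,0,2,0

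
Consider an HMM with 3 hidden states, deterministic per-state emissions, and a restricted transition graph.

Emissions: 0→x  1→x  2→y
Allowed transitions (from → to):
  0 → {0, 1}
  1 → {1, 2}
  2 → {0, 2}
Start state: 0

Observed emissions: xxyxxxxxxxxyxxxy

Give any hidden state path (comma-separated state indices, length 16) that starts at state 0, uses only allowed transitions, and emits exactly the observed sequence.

  pos 0: x in {0,1}, choose 0; start
  pos 1: x in {0,1}, choose 1; 0->1 ok
  pos 2: y in {2}, choose 2; 1->2 ok
  pos 3: x in {0,1}, choose 0; 2->0 ok
  pos 4: x in {0,1}, choose 0; 0->0 ok
  pos 5: x in {0,1}, choose 0; 0->0 ok
  pos 6: x in {0,1}, choose 1; 0->1 ok
  pos 7: x in {0,1}, choose 1; 1->1 ok
  pos 8: x in {0,1}, choose 1; 1->1 ok
  pos 9: x in {0,1}, choose 1; 1->1 ok
  pos 10: x in {0,1}, choose 1; 1->1 ok
  pos 11: y in {2}, choose 2; 1->2 ok
  pos 12: x in {0,1}, choose 0; 2->0 ok
  pos 13: x in {0,1}, choose 0; 0->0 ok
  pos 14: x in {0,1}, choose 1; 0->1 ok
  pos 15: y in {2}, choose 2; 1->2 ok

0,1,2,0,0,0,1,1,1,1,1,2,0,0,1,2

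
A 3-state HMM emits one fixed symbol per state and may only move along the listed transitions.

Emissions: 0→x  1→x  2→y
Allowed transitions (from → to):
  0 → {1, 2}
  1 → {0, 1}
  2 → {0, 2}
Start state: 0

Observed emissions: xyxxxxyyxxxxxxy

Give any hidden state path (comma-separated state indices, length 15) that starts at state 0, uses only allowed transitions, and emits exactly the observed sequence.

  0: obs=x cand={0,1} pick 0 [start]
  1: obs=y cand={2} pick 2 [0->2 ok]
  2: obs=x cand={0,1} pick 0 [2->0 ok]
  3: obs=x cand={0,1} pick 1 [0->1 ok]
  4: obs=x cand={0,1} pick 1 [1->1 ok]
  5: obs=x cand={0,1} pick 0 [1->0 ok]
  6: obs=y cand={2} pick 2 [0->2 ok]
  7: obs=y cand={2} pick 2 [2->2 ok]
  8: obs=x cand={0,1} pick 0 [2->0 ok]
  9: obs=x cand={0,1} pick 1 [0->1 ok]
  10: obs=x cand={0,1} pick 1 [1->1 ok]
  11: obs=x cand={0,1} pick 0 [1->0 ok]
  12: obs=x cand={0,1} pick 1 [0->1 ok]
  13: obs=x cand={0,1} pick 0 [1->0 ok]
  14: obs=y cand={2} pick 2 [0->2 ok]

0,2,0,1,1,0,2,2,0,1,1,0,1,0,2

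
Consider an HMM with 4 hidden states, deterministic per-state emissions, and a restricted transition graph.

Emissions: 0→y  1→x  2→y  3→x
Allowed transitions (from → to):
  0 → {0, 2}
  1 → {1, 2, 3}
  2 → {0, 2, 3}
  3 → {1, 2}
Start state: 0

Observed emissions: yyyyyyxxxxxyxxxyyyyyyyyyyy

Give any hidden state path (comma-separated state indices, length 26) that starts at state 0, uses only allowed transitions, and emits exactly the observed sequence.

  t0 'y' -> {0,2}, take 0 (start)
  t1 'y' -> {0,2}, take 2 (0->2 ok)
  t2 'y' -> {0,2}, take 0 (2->0 ok)
  t3 'y' -> {0,2}, take 0 (0->0 ok)
  t4 'y' -> {0,2}, take 0 (0->0 ok)
  t5 'y' -> {0,2}, take 2 (0->2 ok)
  t6 'x' -> {1,3}, take 3 (2->3 ok)
  t7 'x' -> {1,3}, take 1 (3->1 ok)
  t8 'x' -> {1,3}, take 1 (1->1 ok)
  t9 'x' -> {1,3}, take 3 (1->3 ok)
  t10 'x' -> {1,3}, take 1 (3->1 ok)
  t11 'y' -> {0,2}, take 2 (1->2 ok)
  t12 'x' -> {1,3}, take 3 (2->3 ok)
  t13 'x' -> {1,3}, take 1 (3->1 ok)
  t14 'x' -> {1,3}, take 3 (1->3 ok)
  t15 'y' -> {0,2}, take 2 (3->2 ok)
  t16 'y' -> {0,2}, take 0 (2->0 ok)
  t17 'y' -> {0,2}, take 2 (0->2 ok)
  t18 'y' -> {0,2}, take 2 (2->2 ok)
  t19 'y' -> {0,2}, take 2 (2->2 ok)
  t20 'y' -> {0,2}, take 0 (2->0 ok)
  t21 'y' -> {0,2}, take 0 (0->0 ok)
  t22 'y' -> {0,2}, take 2 (0->2 ok)
  t23 'y' -> {0,2}, take 0 (2->0 ok)
  t24 'y' -> {0,2}, take 0 (0->0 ok)
  t25 'y' -> {0,2}, take 2 (0->2 ok)

0,2,0,0,0,2,3,1,1,3,1,2,3,1,3,2,0,2,2,2,0,0,2,0,0,2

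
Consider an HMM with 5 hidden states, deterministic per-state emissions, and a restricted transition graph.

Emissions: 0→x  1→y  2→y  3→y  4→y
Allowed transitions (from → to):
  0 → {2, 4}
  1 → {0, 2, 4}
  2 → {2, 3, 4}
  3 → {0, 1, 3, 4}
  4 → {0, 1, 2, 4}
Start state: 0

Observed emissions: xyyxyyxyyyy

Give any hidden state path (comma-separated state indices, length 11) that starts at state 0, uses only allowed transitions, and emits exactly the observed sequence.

  pos 0: x in {0}, choose 0; start
  pos 1: y in {1,2,3,4}, choose 2; 0->2 ok
  pos 2: y in {1,2,3,4}, choose 3; 2->3 ok
  pos 3: x in {0}, choose 0; 3->0 ok
  pos 4: y in {1,2,3,4}, choose 4; 0->4 ok
  pos 5: y in {1,2,3,4}, choose 1; 4->1 ok
  pos 6: x in {0}, choose 0; 1->0 ok
  pos 7: y in {1,2,3,4}, choose 2; 0->2 ok
  pos 8: y in {1,2,3,4}, choose 2; 2->2 ok
  pos 9: y in {1,2,3,4}, choose 3; 2->3 ok
  pos 10: y in {1,2,3,4}, choose 3; 3->3 ok

0,2,3,0,4,1,0,2,2,3,3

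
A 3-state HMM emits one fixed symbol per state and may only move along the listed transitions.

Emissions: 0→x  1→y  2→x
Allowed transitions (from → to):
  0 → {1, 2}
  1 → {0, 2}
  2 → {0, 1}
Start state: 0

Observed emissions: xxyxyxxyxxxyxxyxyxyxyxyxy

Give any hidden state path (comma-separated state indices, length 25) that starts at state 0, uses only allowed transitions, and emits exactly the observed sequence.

  pos 0: x in {0,2}, choose 0; start
  pos 1: x in {0,2}, choose 2; 0->2 ok
  pos 2: y in {1}, choose 1; 2->1 ok
  pos 3: x in {0,2}, choose 0; 1->0 ok
  pos 4: y in {1}, choose 1; 0->1 ok
  pos 5: x in {0,2}, choose 2; 1->2 ok
  pos 6: x in {0,2}, choose 0; 2->0 ok
  pos 7: y in {1}, choose 1; 0->1 ok
  pos 8: x in {0,2}, choose 2; 1->2 ok
  pos 9: x in {0,2}, choose 0; 2->0 ok
  pos 10: x in {0,2}, choose 2; 0->2 ok
  pos 11: y in {1}, choose 1; 2->1 ok
  pos 12: x in {0,2}, choose 2; 1->2 ok
  pos 13: x in {0,2}, choose 0; 2->0 ok
  pos 14: y in {1}, choose 1; 0->1 ok
  pos 15: x in {0,2}, choose 0; 1->0 ok
  pos 16: y in {1}, choose 1; 0->1 ok
  pos 17: x in {0,2}, choose 2; 1->2 ok
  pos 18: y in {1}, choose 1; 2->1 ok
  pos 19: x in {0,2}, choose 0; 1->0 ok
  pos 20: y in {1}, choose 1; 0->1 ok
  pos 21: x in {0,2}, choose 2; 1->2 ok
  pos 22: y in {1}, choose 1; 2->1 ok
  pos 23: x in {0,2}, choose 0; 1->0 ok
  pos 24: y in {1}, choose 1; 0->1 ok

0,2,1,0,1,2,0,1,2,0,2,1,2,0,1,0,1,2,1,0,1,2,1,0,1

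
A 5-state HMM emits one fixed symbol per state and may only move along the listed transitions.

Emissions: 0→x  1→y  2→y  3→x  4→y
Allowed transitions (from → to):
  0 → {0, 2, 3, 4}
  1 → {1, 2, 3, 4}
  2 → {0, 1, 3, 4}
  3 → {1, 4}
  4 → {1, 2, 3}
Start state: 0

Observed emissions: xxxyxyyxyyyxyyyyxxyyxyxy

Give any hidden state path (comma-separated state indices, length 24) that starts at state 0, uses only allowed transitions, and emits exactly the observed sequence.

  pos 0: x in {0,3}, choose 0; start
  pos 1: x in {0,3}, choose 0; 0->0 ok
  pos 2: x in {0,3}, choose 3; 0->3 ok
  pos 3: y in {1,2,4}, choose 4; 3->4 ok
  pos 4: x in {0,3}, choose 3; 4->3 ok
  pos 5: y in {1,2,4}, choose 4; 3->4 ok
  pos 6: y in {1,2,4}, choose 2; 4->2 ok
  pos 7: x in {0,3}, choose 3; 2->3 ok
  pos 8: y in {1,2,4}, choose 1; 3->1 ok
  pos 9: y in {1,2,4}, choose 1; 1->1 ok
  pos 10: y in {1,2,4}, choose 2; 1->2 ok
  pos 11: x in {0,3}, choose 0; 2->0 ok
  pos 12: y in {1,2,4}, choose 4; 0->4 ok
  pos 13: y in {1,2,4}, choose 2; 4->2 ok
  pos 14: y in {1,2,4}, choose 4; 2->4 ok
  pos 15: y in {1,2,4}, choose 2; 4->2 ok
  pos 16: x in {0,3}, choose 0; 2->0 ok
  pos 17: x in {0,3}, choose 0; 0->0 ok
  pos 18: y in {1,2,4}, choose 2; 0->2 ok
  pos 19: y in {1,2,4}, choose 4; 2->4 ok
  pos 20: x in {0,3}, choose 3; 4->3 ok
  pos 21: y in {1,2,4}, choose 1; 3->1 ok
  pos 22: x in {0,3}, choose 3; 1->3 ok
  pos 23: y in {1,2,4}, choose 1; 3->1 ok

0,0,3,4,3,4,2,3,1,1,2,0,4,2,4,2,0,0,2,4,3,1,3,1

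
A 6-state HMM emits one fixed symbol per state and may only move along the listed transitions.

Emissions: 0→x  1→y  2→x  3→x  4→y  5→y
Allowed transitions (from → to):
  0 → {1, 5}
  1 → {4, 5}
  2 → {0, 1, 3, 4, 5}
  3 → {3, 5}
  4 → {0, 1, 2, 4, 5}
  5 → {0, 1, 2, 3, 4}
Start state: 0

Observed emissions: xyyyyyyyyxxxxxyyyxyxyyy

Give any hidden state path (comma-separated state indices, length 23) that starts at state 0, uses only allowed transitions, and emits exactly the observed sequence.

0,1,4,1,4,1,4,5,4,2,3,3,3,3,5,1,5,0,5,0,1,4,4

  t0 'x' -> {0,2,3}, take 0 (start)
  t1 'y' -> {1,4,5}, take 1 (0->1 ok)
  t2 'y' -> {1,4,5}, take 4 (1->4 ok)
  t3 'y' -> {1,4,5}, take 1 (4->1 ok)
  t4 'y' -> {1,4,5}, take 4 (1->4 ok)
  t5 'y' -> {1,4,5}, take 1 (4->1 ok)
  t6 'y' -> {1,4,5}, take 4 (1->4 ok)
  t7 'y' -> {1,4,5}, take 5 (4->5 ok)
  t8 'y' -> {1,4,5}, take 4 (5->4 ok)
  t9 'x' -> {0,2,3}, take 2 (4->2 ok)
  t10 'x' -> {0,2,3}, take 3 (2->3 ok)
  t11 'x' -> {0,2,3}, take 3 (3->3 ok)
  t12 'x' -> {0,2,3}, take 3 (3->3 ok)
  t13 'x' -> {0,2,3}, take 3 (3->3 ok)
  t14 'y' -> {1,4,5}, take 5 (3->5 ok)
  t15 'y' -> {1,4,5}, take 1 (5->1 ok)
  t16 'y' -> {1,4,5}, take 5 (1->5 ok)
  t17 'x' -> {0,2,3}, take 0 (5->0 ok)
  t18 'y' -> {1,4,5}, take 5 (0->5 ok)
  t19 'x' -> {0,2,3}, take 0 (5->0 ok)
  t20 'y' -> {1,4,5}, take 1 (0->1 ok)
  t21 'y' -> {1,4,5}, take 4 (1->4 ok)
  t22 'y' -> {1,4,5}, take 4 (4->4 ok)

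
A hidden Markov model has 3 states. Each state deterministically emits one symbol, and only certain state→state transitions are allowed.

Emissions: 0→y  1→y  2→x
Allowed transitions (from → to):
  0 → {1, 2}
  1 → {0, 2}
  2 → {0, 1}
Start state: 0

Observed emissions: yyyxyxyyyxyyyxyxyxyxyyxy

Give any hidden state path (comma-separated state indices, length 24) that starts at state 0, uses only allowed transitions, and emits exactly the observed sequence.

0,1,0,2,1,2,0,1,0,2,1,0,1,2,0,2,0,2,1,2,0,1,2,0

  [0] y  {0,1}  => 0  start
  [1] y  {0,1}  => 1  0->1 ok
  [2] y  {0,1}  => 0  1->0 ok
  [3] x  {2}  => 2  0->2 ok
  [4] y  {0,1}  => 1  2->1 ok
  [5] x  {2}  => 2  1->2 ok
  [6] y  {0,1}  => 0  2->0 ok
  [7] y  {0,1}  => 1  0->1 ok
  [8] y  {0,1}  => 0  1->0 ok
  [9] x  {2}  => 2  0->2 ok
  [10] y  {0,1}  => 1  2->1 ok
  [11] y  {0,1}  => 0  1->0 ok
  [12] y  {0,1}  => 1  0->1 ok
  [13] x  {2}  => 2  1->2 ok
  [14] y  {0,1}  => 0  2->0 ok
  [15] x  {2}  => 2  0->2 ok
  [16] y  {0,1}  => 0  2->0 ok
  [17] x  {2}  => 2  0->2 ok
  [18] y  {0,1}  => 1  2->1 ok
  [19] x  {2}  => 2  1->2 ok
  [20] y  {0,1}  => 0  2->0 ok
  [21] y  {0,1}  => 1  0->1 ok
  [22] x  {2}  => 2  1->2 ok
  [23] y  {0,1}  => 0  2->0 ok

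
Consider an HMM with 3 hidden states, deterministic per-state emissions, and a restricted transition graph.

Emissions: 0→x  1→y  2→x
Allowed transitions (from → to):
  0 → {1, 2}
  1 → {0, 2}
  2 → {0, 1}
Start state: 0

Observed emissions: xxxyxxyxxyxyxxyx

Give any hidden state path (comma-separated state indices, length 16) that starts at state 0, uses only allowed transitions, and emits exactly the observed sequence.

  0: obs=x cand={0,2} pick 0 [start]
  1: obs=x cand={0,2} pick 2 [0->2 ok]
  2: obs=x cand={0,2} pick 0 [2->0 ok]
  3: obs=y cand={1} pick 1 [0->1 ok]
  4: obs=x cand={0,2} pick 0 [1->0 ok]
  5: obs=x cand={0,2} pick 2 [0->2 ok]
  6: obs=y cand={1} pick 1 [2->1 ok]
  7: obs=x cand={0,2} pick 0 [1->0 ok]
  8: obs=x cand={0,2} pick 2 [0->2 ok]
  9: obs=y cand={1} pick 1 [2->1 ok]
  10: obs=x cand={0,2} pick 0 [1->0 ok]
  11: obs=y cand={1} pick 1 [0->1 ok]
  12: obs=x cand={0,2} pick 0 [1->0 ok]
  13: obs=x cand={0,2} pick 2 [0->2 ok]
  14: obs=y cand={1} pick 1 [2->1 ok]
  15: obs=x cand={0,2} pick 0 [1->0 ok]

0,2,0,1,0,2,1,0,2,1,0,1,0,2,1,0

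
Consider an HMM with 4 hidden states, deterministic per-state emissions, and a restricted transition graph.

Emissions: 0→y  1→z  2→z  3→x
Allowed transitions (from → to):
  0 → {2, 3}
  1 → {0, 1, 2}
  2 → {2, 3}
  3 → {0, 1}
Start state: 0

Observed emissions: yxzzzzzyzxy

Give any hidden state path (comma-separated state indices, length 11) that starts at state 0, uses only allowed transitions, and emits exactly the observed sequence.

  [0] y  {0}  => 0  start
  [1] x  {3}  => 3  0->3 ok
  [2] z  {1,2}  => 1  3->1 ok
  [3] z  {1,2}  => 1  1->1 ok
  [4] z  {1,2}  => 1  1->1 ok
  [5] z  {1,2}  => 1  1->1 ok
  [6] z  {1,2}  => 1  1->1 ok
  [7] y  {0}  => 0  1->0 ok
  [8] z  {1,2}  => 2  0->2 ok
  [9] x  {3}  => 3  2->3 ok
  [10] y  {0}  => 0  3->0 ok

0,3,1,1,1,1,1,0,2,3,0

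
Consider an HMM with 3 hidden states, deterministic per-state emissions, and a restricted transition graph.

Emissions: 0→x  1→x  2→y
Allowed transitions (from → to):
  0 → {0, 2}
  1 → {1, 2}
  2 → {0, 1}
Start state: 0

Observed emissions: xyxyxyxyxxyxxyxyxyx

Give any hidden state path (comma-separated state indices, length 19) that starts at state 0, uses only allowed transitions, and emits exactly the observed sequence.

0,2,1,2,1,2,1,2,1,1,2,0,0,2,1,2,1,2,0

  0: obs=x cand={0,1} pick 0 [start]
  1: obs=y cand={2} pick 2 [0->2 ok]
  2: obs=x cand={0,1} pick 1 [2->1 ok]
  3: obs=y cand={2} pick 2 [1->2 ok]
  4: obs=x cand={0,1} pick 1 [2->1 ok]
  5: obs=y cand={2} pick 2 [1->2 ok]
  6: obs=x cand={0,1} pick 1 [2->1 ok]
  7: obs=y cand={2} pick 2 [1->2 ok]
  8: obs=x cand={0,1} pick 1 [2->1 ok]
  9: obs=x cand={0,1} pick 1 [1->1 ok]
  10: obs=y cand={2} pick 2 [1->2 ok]
  11: obs=x cand={0,1} pick 0 [2->0 ok]
  12: obs=x cand={0,1} pick 0 [0->0 ok]
  13: obs=y cand={2} pick 2 [0->2 ok]
  14: obs=x cand={0,1} pick 1 [2->1 ok]
  15: obs=y cand={2} pick 2 [1->2 ok]
  16: obs=x cand={0,1} pick 1 [2->1 ok]
  17: obs=y cand={2} pick 2 [1->2 ok]
  18: obs=x cand={0,1} pick 0 [2->0 ok]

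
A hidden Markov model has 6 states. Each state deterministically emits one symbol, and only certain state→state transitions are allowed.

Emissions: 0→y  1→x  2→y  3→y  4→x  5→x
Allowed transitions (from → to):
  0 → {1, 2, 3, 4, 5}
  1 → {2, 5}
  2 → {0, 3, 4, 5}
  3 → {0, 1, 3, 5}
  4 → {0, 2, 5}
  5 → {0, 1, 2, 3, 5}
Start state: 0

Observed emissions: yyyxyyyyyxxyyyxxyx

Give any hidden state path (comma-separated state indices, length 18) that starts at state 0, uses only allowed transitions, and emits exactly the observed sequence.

0,2,0,4,0,3,0,3,0,5,1,2,0,2,5,5,3,5

  [0] y  {0,2,3}  => 0  start
  [1] y  {0,2,3}  => 2  0->2 ok
  [2] y  {0,2,3}  => 0  2->0 ok
  [3] x  {1,4,5}  => 4  0->4 ok
  [4] y  {0,2,3}  => 0  4->0 ok
  [5] y  {0,2,3}  => 3  0->3 ok
  [6] y  {0,2,3}  => 0  3->0 ok
  [7] y  {0,2,3}  => 3  0->3 ok
  [8] y  {0,2,3}  => 0  3->0 ok
  [9] x  {1,4,5}  => 5  0->5 ok
  [10] x  {1,4,5}  => 1  5->1 ok
  [11] y  {0,2,3}  => 2  1->2 ok
  [12] y  {0,2,3}  => 0  2->0 ok
  [13] y  {0,2,3}  => 2  0->2 ok
  [14] x  {1,4,5}  => 5  2->5 ok
  [15] x  {1,4,5}  => 5  5->5 ok
  [16] y  {0,2,3}  => 3  5->3 ok
  [17] x  {1,4,5}  => 5  3->5 ok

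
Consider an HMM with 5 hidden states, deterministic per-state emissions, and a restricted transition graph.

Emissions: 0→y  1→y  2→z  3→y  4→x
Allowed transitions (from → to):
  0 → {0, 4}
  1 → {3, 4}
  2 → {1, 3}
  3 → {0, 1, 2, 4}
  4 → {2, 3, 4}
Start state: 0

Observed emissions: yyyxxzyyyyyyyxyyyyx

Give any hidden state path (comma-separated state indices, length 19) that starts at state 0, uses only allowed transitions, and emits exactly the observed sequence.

  [0] y  {0,1,3}  => 0  start
  [1] y  {0,1,3}  => 0  0->0 ok
  [2] y  {0,1,3}  => 0  0->0 ok
  [3] x  {4}  => 4  0->4 ok
  [4] x  {4}  => 4  4->4 ok
  [5] z  {2}  => 2  4->2 ok
  [6] y  {0,1,3}  => 1  2->1 ok
  [7] y  {0,1,3}  => 3  1->3 ok
  [8] y  {0,1,3}  => 1  3->1 ok
  [9] y  {0,1,3}  => 3  1->3 ok
  [10] y  {0,1,3}  => 1  3->1 ok
  [11] y  {0,1,3}  => 3  1->3 ok
  [12] y  {0,1,3}  => 1  3->1 ok
  [13] x  {4}  => 4  1->4 ok
  [14] y  {0,1,3}  => 3  4->3 ok
  [15] y  {0,1,3}  => 1  3->1 ok
  [16] y  {0,1,3}  => 3  1->3 ok
  [17] y  {0,1,3}  => 1  3->1 ok
  [18] x  {4}  => 4  1->4 ok

0,0,0,4,4,2,1,3,1,3,1,3,1,4,3,1,3,1,4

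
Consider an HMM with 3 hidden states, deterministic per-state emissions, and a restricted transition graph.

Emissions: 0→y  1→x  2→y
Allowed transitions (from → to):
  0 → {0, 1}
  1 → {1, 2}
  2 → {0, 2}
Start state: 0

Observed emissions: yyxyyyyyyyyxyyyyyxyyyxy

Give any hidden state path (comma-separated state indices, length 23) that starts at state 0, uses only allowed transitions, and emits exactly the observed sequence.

  t0 'y' -> {0,2}, take 0 (start)
  t1 'y' -> {0,2}, take 0 (0->0 ok)
  t2 'x' -> {1}, take 1 (0->1 ok)
  t3 'y' -> {0,2}, take 2 (1->2 ok)
  t4 'y' -> {0,2}, take 2 (2->2 ok)
  t5 'y' -> {0,2}, take 2 (2->2 ok)
  t6 'y' -> {0,2}, take 2 (2->2 ok)
  t7 'y' -> {0,2}, take 2 (2->2 ok)
  t8 'y' -> {0,2}, take 0 (2->0 ok)
  t9 'y' -> {0,2}, take 0 (0->0 ok)
  t10 'y' -> {0,2}, take 0 (0->0 ok)
  t11 'x' -> {1}, take 1 (0->1 ok)
  t12 'y' -> {0,2}, take 2 (1->2 ok)
  t13 'y' -> {0,2}, take 0 (2->0 ok)
  t14 'y' -> {0,2}, take 0 (0->0 ok)
  t15 'y' -> {0,2}, take 0 (0->0 ok)
  t16 'y' -> {0,2}, take 0 (0->0 ok)
  t17 'x' -> {1}, take 1 (0->1 ok)
  t18 'y' -> {0,2}, take 2 (1->2 ok)
  t19 'y' -> {0,2}, take 2 (2->2 ok)
  t20 'y' -> {0,2}, take 0 (2->0 ok)
  t21 'x' -> {1}, take 1 (0->1 ok)
  t22 'y' -> {0,2}, take 2 (1->2 ok)

0,0,1,2,2,2,2,2,0,0,0,1,2,0,0,0,0,1,2,2,0,1,2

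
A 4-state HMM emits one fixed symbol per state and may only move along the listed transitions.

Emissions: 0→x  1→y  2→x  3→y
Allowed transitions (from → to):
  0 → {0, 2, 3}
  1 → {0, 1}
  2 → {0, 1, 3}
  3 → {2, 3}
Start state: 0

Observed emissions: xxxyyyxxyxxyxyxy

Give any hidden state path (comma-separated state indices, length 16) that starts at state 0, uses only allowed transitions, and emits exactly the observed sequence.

0,0,2,1,1,1,0,2,3,2,0,3,2,3,2,3

  t0 'x' -> {0,2}, take 0 (start)
  t1 'x' -> {0,2}, take 0 (0->0 ok)
  t2 'x' -> {0,2}, take 2 (0->2 ok)
  t3 'y' -> {1,3}, take 1 (2->1 ok)
  t4 'y' -> {1,3}, take 1 (1->1 ok)
  t5 'y' -> {1,3}, take 1 (1->1 ok)
  t6 'x' -> {0,2}, take 0 (1->0 ok)
  t7 'x' -> {0,2}, take 2 (0->2 ok)
  t8 'y' -> {1,3}, take 3 (2->3 ok)
  t9 'x' -> {0,2}, take 2 (3->2 ok)
  t10 'x' -> {0,2}, take 0 (2->0 ok)
  t11 'y' -> {1,3}, take 3 (0->3 ok)
  t12 'x' -> {0,2}, take 2 (3->2 ok)
  t13 'y' -> {1,3}, take 3 (2->3 ok)
  t14 'x' -> {0,2}, take 2 (3->2 ok)
  t15 'y' -> {1,3}, take 3 (2->3 ok)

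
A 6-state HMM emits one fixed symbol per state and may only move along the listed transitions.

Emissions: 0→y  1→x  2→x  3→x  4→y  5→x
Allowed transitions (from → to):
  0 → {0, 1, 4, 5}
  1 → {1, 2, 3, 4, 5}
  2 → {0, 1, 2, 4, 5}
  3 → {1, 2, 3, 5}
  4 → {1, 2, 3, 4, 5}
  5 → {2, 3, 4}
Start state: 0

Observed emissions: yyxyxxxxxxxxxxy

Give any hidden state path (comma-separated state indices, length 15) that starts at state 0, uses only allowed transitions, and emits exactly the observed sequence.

0,0,5,4,5,3,1,5,3,1,5,3,2,5,4

  [0] y  {0,4}  => 0  start
  [1] y  {0,4}  => 0  0->0 ok
  [2] x  {1,2,3,5}  => 5  0->5 ok
  [3] y  {0,4}  => 4  5->4 ok
  [4] x  {1,2,3,5}  => 5  4->5 ok
  [5] x  {1,2,3,5}  => 3  5->3 ok
  [6] x  {1,2,3,5}  => 1  3->1 ok
  [7] x  {1,2,3,5}  => 5  1->5 ok
  [8] x  {1,2,3,5}  => 3  5->3 ok
  [9] x  {1,2,3,5}  => 1  3->1 ok
  [10] x  {1,2,3,5}  => 5  1->5 ok
  [11] x  {1,2,3,5}  => 3  5->3 ok
  [12] x  {1,2,3,5}  => 2  3->2 ok
  [13] x  {1,2,3,5}  => 5  2->5 ok
  [14] y  {0,4}  => 4  5->4 ok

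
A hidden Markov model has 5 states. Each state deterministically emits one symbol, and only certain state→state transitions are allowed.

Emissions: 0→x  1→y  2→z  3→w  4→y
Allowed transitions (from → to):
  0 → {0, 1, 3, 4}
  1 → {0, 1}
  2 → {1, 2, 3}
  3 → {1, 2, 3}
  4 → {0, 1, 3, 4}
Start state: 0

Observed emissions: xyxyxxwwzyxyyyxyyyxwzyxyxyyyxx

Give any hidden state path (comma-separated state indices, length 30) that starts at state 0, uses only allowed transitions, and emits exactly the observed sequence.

  t0 'x' -> {0}, take 0 (start)
  t1 'y' -> {1,4}, take 1 (0->1 ok)
  t2 'x' -> {0}, take 0 (1->0 ok)
  t3 'y' -> {1,4}, take 4 (0->4 ok)
  t4 'x' -> {0}, take 0 (4->0 ok)
  t5 'x' -> {0}, take 0 (0->0 ok)
  t6 'w' -> {3}, take 3 (0->3 ok)
  t7 'w' -> {3}, take 3 (3->3 ok)
  t8 'z' -> {2}, take 2 (3->2 ok)
  t9 'y' -> {1,4}, take 1 (2->1 ok)
  t10 'x' -> {0}, take 0 (1->0 ok)
  t11 'y' -> {1,4}, take 4 (0->4 ok)
  t12 'y' -> {1,4}, take 4 (4->4 ok)
  t13 'y' -> {1,4}, take 4 (4->4 ok)
  t14 'x' -> {0}, take 0 (4->0 ok)
  t15 'y' -> {1,4}, take 1 (0->1 ok)
  t16 'y' -> {1,4}, take 1 (1->1 ok)
  t17 'y' -> {1,4}, take 1 (1->1 ok)
  t18 'x' -> {0}, take 0 (1->0 ok)
  t19 'w' -> {3}, take 3 (0->3 ok)
  t20 'z' -> {2}, take 2 (3->2 ok)
  t21 'y' -> {1,4}, take 1 (2->1 ok)
  t22 'x' -> {0}, take 0 (1->0 ok)
  t23 'y' -> {1,4}, take 1 (0->1 ok)
  t24 'x' -> {0}, take 0 (1->0 ok)
  t25 'y' -> {1,4}, take 4 (0->4 ok)
  t26 'y' -> {1,4}, take 4 (4->4 ok)
  t27 'y' -> {1,4}, take 1 (4->1 ok)
  t28 'x' -> {0}, take 0 (1->0 ok)
  t29 'x' -> {0}, take 0 (0->0 ok)

0,1,0,4,0,0,3,3,2,1,0,4,4,4,0,1,1,1,0,3,2,1,0,1,0,4,4,1,0,0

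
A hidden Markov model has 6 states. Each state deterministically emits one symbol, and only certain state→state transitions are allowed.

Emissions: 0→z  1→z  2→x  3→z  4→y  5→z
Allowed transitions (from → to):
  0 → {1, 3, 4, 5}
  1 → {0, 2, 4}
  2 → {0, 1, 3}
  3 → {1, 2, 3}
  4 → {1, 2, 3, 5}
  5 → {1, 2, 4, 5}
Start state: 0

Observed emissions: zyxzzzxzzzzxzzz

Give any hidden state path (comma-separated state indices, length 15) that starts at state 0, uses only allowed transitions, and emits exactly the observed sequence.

0,4,2,0,3,3,2,0,3,3,3,2,3,3,1

  t0 'z' -> {0,1,3,5}, take 0 (start)
  t1 'y' -> {4}, take 4 (0->4 ok)
  t2 'x' -> {2}, take 2 (4->2 ok)
  t3 'z' -> {0,1,3,5}, take 0 (2->0 ok)
  t4 'z' -> {0,1,3,5}, take 3 (0->3 ok)
  t5 'z' -> {0,1,3,5}, take 3 (3->3 ok)
  t6 'x' -> {2}, take 2 (3->2 ok)
  t7 'z' -> {0,1,3,5}, take 0 (2->0 ok)
  t8 'z' -> {0,1,3,5}, take 3 (0->3 ok)
  t9 'z' -> {0,1,3,5}, take 3 (3->3 ok)
  t10 'z' -> {0,1,3,5}, take 3 (3->3 ok)
  t11 'x' -> {2}, take 2 (3->2 ok)
  t12 'z' -> {0,1,3,5}, take 3 (2->3 ok)
  t13 'z' -> {0,1,3,5}, take 3 (3->3 ok)
  t14 'z' -> {0,1,3,5}, take 1 (3->1 ok)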